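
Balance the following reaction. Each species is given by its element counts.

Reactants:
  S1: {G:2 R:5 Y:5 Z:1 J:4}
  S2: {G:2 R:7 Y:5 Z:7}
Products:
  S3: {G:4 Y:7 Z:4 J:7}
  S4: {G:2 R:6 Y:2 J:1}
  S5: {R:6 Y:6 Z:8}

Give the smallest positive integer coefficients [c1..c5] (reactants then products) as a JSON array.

Coefficients: [5, 5, 2, 6, 4]

G: 5·2+5·2 = 20 | 2·4+6·2+4·0 = 20
R: 5·5+5·7 = 60 | 2·0+6·6+4·6 = 60
Y: 5·5+5·5 = 50 | 2·7+6·2+4·6 = 50
Z: 5·1+5·7 = 40 | 2·4+6·0+4·8 = 40
J: 5·4+5·0 = 20 | 2·7+6·1+4·0 = 20
gcd(5,5,2,6,4) = 1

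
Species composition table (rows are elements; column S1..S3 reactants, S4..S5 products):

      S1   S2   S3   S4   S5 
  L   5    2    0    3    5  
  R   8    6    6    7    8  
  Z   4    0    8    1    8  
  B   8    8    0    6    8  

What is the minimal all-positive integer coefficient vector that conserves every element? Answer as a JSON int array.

L: 5·5+1·2+1·0 = 27 | 4·3+3·5 = 27
R: 5·8+1·6+1·6 = 52 | 4·7+3·8 = 52
Z: 5·4+1·0+1·8 = 28 | 4·1+3·8 = 28
B: 5·8+1·8+1·0 = 48 | 4·6+3·8 = 48
gcd(5,1,1,4,3) = 1

Coefficients: [5, 1, 1, 4, 3]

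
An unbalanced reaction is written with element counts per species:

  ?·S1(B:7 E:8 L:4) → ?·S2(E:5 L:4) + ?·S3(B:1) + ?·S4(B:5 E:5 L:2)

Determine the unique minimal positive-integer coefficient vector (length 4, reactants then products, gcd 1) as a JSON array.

Coefficients: [5, 2, 5, 6]

B: 5·7 = 35 | 2·0+5·1+6·5 = 35
E: 5·8 = 40 | 2·5+5·0+6·5 = 40
L: 5·4 = 20 | 2·4+5·0+6·2 = 20
gcd(5,2,5,6) = 1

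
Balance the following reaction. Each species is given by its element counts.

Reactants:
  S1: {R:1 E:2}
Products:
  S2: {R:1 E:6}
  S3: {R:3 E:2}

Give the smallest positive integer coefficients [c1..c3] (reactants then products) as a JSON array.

R: 4·1 = 4 | 1·1+1·3 = 4
E: 4·2 = 8 | 1·6+1·2 = 8
gcd(4,1,1) = 1

Coefficients: [4, 1, 1]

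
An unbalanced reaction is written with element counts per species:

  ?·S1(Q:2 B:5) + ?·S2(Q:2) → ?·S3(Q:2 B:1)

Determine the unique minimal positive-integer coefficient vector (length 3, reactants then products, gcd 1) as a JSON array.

Q: 1·2+4·2 = 10 | 5·2 = 10
B: 1·5+4·0 = 5 | 5·1 = 5
gcd(1,4,5) = 1

Coefficients: [1, 4, 5]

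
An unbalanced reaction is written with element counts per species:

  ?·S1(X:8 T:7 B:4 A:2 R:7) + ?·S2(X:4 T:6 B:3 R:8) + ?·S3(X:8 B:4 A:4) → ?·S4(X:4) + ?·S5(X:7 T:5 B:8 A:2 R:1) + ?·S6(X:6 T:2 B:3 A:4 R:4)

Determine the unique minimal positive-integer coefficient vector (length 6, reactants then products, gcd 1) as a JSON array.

X: 2·8+1·4+5·8 = 60 | 4·4+2·7+5·6 = 60
T: 2·7+1·6+5·0 = 20 | 4·0+2·5+5·2 = 20
B: 2·4+1·3+5·4 = 31 | 4·0+2·8+5·3 = 31
A: 2·2+1·0+5·4 = 24 | 4·0+2·2+5·4 = 24
R: 2·7+1·8+5·0 = 22 | 4·0+2·1+5·4 = 22
gcd(2,1,5,4,2,5) = 1

Coefficients: [2, 1, 5, 4, 2, 5]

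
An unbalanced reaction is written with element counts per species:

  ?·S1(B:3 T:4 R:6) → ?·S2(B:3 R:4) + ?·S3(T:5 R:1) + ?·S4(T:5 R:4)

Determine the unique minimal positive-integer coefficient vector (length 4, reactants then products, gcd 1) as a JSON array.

Coefficients: [5, 5, 2, 2]

B: 5·3 = 15 | 5·3+2·0+2·0 = 15
T: 5·4 = 20 | 5·0+2·5+2·5 = 20
R: 5·6 = 30 | 5·4+2·1+2·4 = 30
gcd(5,5,2,2) = 1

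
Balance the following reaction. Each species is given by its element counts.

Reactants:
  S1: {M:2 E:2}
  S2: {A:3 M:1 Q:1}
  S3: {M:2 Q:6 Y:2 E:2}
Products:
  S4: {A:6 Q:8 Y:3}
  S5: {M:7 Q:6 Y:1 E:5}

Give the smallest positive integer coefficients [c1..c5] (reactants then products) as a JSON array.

A: 1·0+4·3+4·0 = 12 | 2·6+2·0 = 12
M: 1·2+4·1+4·2 = 14 | 2·0+2·7 = 14
Q: 1·0+4·1+4·6 = 28 | 2·8+2·6 = 28
Y: 1·0+4·0+4·2 = 8 | 2·3+2·1 = 8
E: 1·2+4·0+4·2 = 10 | 2·0+2·5 = 10
gcd(1,4,4,2,2) = 1

Coefficients: [1, 4, 4, 2, 2]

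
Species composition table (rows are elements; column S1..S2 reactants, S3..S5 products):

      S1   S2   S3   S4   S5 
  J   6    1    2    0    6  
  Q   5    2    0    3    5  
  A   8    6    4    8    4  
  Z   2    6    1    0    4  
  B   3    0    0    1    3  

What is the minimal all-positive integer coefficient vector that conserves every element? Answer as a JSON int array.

Coefficients: [6, 2, 4, 3, 5]

J: 6·6+2·1 = 38 | 4·2+3·0+5·6 = 38
Q: 6·5+2·2 = 34 | 4·0+3·3+5·5 = 34
A: 6·8+2·6 = 60 | 4·4+3·8+5·4 = 60
Z: 6·2+2·6 = 24 | 4·1+3·0+5·4 = 24
B: 6·3+2·0 = 18 | 4·0+3·1+5·3 = 18
gcd(6,2,4,3,5) = 1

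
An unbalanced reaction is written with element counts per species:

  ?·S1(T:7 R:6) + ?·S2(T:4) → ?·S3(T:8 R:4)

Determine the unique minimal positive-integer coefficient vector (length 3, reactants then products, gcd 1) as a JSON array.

Coefficients: [4, 5, 6]

T: 4·7+5·4 = 48 | 6·8 = 48
R: 4·6+5·0 = 24 | 6·4 = 24
gcd(4,5,6) = 1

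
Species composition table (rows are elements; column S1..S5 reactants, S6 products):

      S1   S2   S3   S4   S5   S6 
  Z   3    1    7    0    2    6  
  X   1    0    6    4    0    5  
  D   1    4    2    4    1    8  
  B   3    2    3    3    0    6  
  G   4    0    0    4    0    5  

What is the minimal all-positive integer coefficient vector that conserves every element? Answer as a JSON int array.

Coefficients: [2, 3, 1, 3, 4, 4]

Z: 2·3+3·1+1·7+3·0+4·2 = 24 | 4·6 = 24
X: 2·1+3·0+1·6+3·4+4·0 = 20 | 4·5 = 20
D: 2·1+3·4+1·2+3·4+4·1 = 32 | 4·8 = 32
B: 2·3+3·2+1·3+3·3+4·0 = 24 | 4·6 = 24
G: 2·4+3·0+1·0+3·4+4·0 = 20 | 4·5 = 20
gcd(2,3,1,3,4,4) = 1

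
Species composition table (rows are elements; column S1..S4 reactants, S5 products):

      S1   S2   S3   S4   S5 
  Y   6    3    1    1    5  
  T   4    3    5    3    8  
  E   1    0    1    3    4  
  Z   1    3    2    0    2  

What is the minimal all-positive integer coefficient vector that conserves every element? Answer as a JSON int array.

Coefficients: [3, 1, 3, 6, 6]

Y: 3·6+1·3+3·1+6·1 = 30 | 6·5 = 30
T: 3·4+1·3+3·5+6·3 = 48 | 6·8 = 48
E: 3·1+1·0+3·1+6·3 = 24 | 6·4 = 24
Z: 3·1+1·3+3·2+6·0 = 12 | 6·2 = 12
gcd(3,1,3,6,6) = 1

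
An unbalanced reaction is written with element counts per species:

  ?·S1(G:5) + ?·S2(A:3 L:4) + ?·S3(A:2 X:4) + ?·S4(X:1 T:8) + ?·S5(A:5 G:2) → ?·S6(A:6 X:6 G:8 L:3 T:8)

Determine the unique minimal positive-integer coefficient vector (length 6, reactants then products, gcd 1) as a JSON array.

A: 6·0+3·3+5·2+4·0+1·5 = 24 | 4·6 = 24
X: 6·0+3·0+5·4+4·1+1·0 = 24 | 4·6 = 24
G: 6·5+3·0+5·0+4·0+1·2 = 32 | 4·8 = 32
L: 6·0+3·4+5·0+4·0+1·0 = 12 | 4·3 = 12
T: 6·0+3·0+5·0+4·8+1·0 = 32 | 4·8 = 32
gcd(6,3,5,4,1,4) = 1

Coefficients: [6, 3, 5, 4, 1, 4]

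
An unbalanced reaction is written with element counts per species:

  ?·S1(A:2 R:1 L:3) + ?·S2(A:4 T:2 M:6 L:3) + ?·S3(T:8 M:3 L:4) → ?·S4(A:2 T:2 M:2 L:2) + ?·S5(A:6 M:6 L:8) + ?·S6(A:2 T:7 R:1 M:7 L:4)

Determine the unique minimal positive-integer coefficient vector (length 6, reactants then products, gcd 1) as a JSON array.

A: 2·2+4·4+2·0 = 20 | 5·2+1·6+2·2 = 20
T: 2·0+4·2+2·8 = 24 | 5·2+1·0+2·7 = 24
R: 2·1+4·0+2·0 = 2 | 5·0+1·0+2·1 = 2
M: 2·0+4·6+2·3 = 30 | 5·2+1·6+2·7 = 30
L: 2·3+4·3+2·4 = 26 | 5·2+1·8+2·4 = 26
gcd(2,4,2,5,1,2) = 1

Coefficients: [2, 4, 2, 5, 1, 2]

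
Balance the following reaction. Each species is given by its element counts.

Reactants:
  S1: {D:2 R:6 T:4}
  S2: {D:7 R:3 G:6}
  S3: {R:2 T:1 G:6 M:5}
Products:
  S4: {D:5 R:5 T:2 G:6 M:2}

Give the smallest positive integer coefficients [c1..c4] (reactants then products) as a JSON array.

Coefficients: [2, 3, 2, 5]

D: 2·2+3·7+2·0 = 25 | 5·5 = 25
R: 2·6+3·3+2·2 = 25 | 5·5 = 25
T: 2·4+3·0+2·1 = 10 | 5·2 = 10
G: 2·0+3·6+2·6 = 30 | 5·6 = 30
M: 2·0+3·0+2·5 = 10 | 5·2 = 10
gcd(2,3,2,5) = 1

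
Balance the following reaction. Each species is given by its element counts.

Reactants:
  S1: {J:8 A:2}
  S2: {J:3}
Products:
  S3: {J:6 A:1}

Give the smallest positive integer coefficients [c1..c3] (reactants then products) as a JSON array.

Coefficients: [3, 4, 6]

J: 3·8+4·3 = 36 | 6·6 = 36
A: 3·2+4·0 = 6 | 6·1 = 6
gcd(3,4,6) = 1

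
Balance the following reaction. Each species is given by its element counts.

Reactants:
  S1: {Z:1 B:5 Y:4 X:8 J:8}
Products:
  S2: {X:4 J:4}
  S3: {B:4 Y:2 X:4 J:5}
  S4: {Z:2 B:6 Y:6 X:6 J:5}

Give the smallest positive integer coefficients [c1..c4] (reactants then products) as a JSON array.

Coefficients: [4, 3, 2, 2]

Z: 4·1 = 4 | 3·0+2·0+2·2 = 4
B: 4·5 = 20 | 3·0+2·4+2·6 = 20
Y: 4·4 = 16 | 3·0+2·2+2·6 = 16
X: 4·8 = 32 | 3·4+2·4+2·6 = 32
J: 4·8 = 32 | 3·4+2·5+2·5 = 32
gcd(4,3,2,2) = 1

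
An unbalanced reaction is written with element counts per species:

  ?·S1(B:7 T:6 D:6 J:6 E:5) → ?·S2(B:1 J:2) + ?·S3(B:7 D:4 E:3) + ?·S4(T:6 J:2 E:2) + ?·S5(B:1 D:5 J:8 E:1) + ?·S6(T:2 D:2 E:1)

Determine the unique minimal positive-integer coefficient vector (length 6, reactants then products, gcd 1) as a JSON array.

Coefficients: [6, 5, 5, 5, 2, 3]

B: 6·7 = 42 | 5·1+5·7+5·0+2·1+3·0 = 42
T: 6·6 = 36 | 5·0+5·0+5·6+2·0+3·2 = 36
D: 6·6 = 36 | 5·0+5·4+5·0+2·5+3·2 = 36
J: 6·6 = 36 | 5·2+5·0+5·2+2·8+3·0 = 36
E: 6·5 = 30 | 5·0+5·3+5·2+2·1+3·1 = 30
gcd(6,5,5,5,2,3) = 1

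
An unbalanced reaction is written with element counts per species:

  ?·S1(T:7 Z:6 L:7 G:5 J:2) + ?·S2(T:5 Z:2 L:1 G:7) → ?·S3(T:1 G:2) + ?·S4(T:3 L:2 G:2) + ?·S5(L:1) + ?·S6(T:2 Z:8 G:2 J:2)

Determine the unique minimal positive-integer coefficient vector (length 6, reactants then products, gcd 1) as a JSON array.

T: 2·7+2·5 = 24 | 5·1+5·3+6·0+2·2 = 24
Z: 2·6+2·2 = 16 | 5·0+5·0+6·0+2·8 = 16
L: 2·7+2·1 = 16 | 5·0+5·2+6·1+2·0 = 16
G: 2·5+2·7 = 24 | 5·2+5·2+6·0+2·2 = 24
J: 2·2+2·0 = 4 | 5·0+5·0+6·0+2·2 = 4
gcd(2,2,5,5,6,2) = 1

Coefficients: [2, 2, 5, 5, 6, 2]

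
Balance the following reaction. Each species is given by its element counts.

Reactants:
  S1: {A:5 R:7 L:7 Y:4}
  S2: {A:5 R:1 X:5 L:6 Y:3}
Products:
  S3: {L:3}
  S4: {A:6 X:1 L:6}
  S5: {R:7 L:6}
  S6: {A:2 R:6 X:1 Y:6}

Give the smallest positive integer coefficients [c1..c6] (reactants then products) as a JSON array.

A: 6·5+2·5 = 40 | 4·0+5·6+2·0+5·2 = 40
R: 6·7+2·1 = 44 | 4·0+5·0+2·7+5·6 = 44
X: 6·0+2·5 = 10 | 4·0+5·1+2·0+5·1 = 10
L: 6·7+2·6 = 54 | 4·3+5·6+2·6+5·0 = 54
Y: 6·4+2·3 = 30 | 4·0+5·0+2·0+5·6 = 30
gcd(6,2,4,5,2,5) = 1

Coefficients: [6, 2, 4, 5, 2, 5]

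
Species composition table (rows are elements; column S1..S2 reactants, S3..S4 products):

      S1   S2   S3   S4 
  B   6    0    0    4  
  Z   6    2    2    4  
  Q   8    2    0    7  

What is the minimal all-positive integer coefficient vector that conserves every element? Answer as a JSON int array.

Coefficients: [4, 5, 5, 6]

B: 4·6+5·0 = 24 | 5·0+6·4 = 24
Z: 4·6+5·2 = 34 | 5·2+6·4 = 34
Q: 4·8+5·2 = 42 | 5·0+6·7 = 42
gcd(4,5,5,6) = 1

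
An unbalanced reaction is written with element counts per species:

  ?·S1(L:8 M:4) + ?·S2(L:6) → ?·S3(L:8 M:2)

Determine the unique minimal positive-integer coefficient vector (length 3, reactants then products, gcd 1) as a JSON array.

L: 3·8+4·6 = 48 | 6·8 = 48
M: 3·4+4·0 = 12 | 6·2 = 12
gcd(3,4,6) = 1

Coefficients: [3, 4, 6]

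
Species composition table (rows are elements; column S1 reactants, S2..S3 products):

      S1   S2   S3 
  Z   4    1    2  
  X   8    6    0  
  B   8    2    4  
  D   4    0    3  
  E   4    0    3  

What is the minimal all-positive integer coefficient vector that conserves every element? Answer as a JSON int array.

Z: 3·4 = 12 | 4·1+4·2 = 12
X: 3·8 = 24 | 4·6+4·0 = 24
B: 3·8 = 24 | 4·2+4·4 = 24
D: 3·4 = 12 | 4·0+4·3 = 12
E: 3·4 = 12 | 4·0+4·3 = 12
gcd(3,4,4) = 1

Coefficients: [3, 4, 4]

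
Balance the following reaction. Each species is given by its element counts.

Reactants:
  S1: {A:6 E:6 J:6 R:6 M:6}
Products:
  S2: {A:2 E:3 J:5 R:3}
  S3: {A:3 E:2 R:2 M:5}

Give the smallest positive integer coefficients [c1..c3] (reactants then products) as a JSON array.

A: 5·6 = 30 | 6·2+6·3 = 30
E: 5·6 = 30 | 6·3+6·2 = 30
J: 5·6 = 30 | 6·5+6·0 = 30
R: 5·6 = 30 | 6·3+6·2 = 30
M: 5·6 = 30 | 6·0+6·5 = 30
gcd(5,6,6) = 1

Coefficients: [5, 6, 6]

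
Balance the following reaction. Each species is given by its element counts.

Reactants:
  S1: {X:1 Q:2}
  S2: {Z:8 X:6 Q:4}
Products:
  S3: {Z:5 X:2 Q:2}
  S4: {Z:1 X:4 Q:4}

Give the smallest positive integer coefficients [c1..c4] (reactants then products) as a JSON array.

Z: 6·0+3·8 = 24 | 4·5+4·1 = 24
X: 6·1+3·6 = 24 | 4·2+4·4 = 24
Q: 6·2+3·4 = 24 | 4·2+4·4 = 24
gcd(6,3,4,4) = 1

Coefficients: [6, 3, 4, 4]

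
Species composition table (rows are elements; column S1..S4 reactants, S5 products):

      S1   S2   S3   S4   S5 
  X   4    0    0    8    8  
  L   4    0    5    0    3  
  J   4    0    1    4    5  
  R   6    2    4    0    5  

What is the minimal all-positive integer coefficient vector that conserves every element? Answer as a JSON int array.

X: 2·4+5·0+2·0+5·8 = 48 | 6·8 = 48
L: 2·4+5·0+2·5+5·0 = 18 | 6·3 = 18
J: 2·4+5·0+2·1+5·4 = 30 | 6·5 = 30
R: 2·6+5·2+2·4+5·0 = 30 | 6·5 = 30
gcd(2,5,2,5,6) = 1

Coefficients: [2, 5, 2, 5, 6]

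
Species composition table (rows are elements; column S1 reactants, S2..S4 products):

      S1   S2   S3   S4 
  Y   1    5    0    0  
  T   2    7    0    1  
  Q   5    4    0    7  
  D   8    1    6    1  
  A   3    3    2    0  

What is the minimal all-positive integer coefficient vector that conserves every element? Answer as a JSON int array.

Y: 5·1 = 5 | 1·5+6·0+3·0 = 5
T: 5·2 = 10 | 1·7+6·0+3·1 = 10
Q: 5·5 = 25 | 1·4+6·0+3·7 = 25
D: 5·8 = 40 | 1·1+6·6+3·1 = 40
A: 5·3 = 15 | 1·3+6·2+3·0 = 15
gcd(5,1,6,3) = 1

Coefficients: [5, 1, 6, 3]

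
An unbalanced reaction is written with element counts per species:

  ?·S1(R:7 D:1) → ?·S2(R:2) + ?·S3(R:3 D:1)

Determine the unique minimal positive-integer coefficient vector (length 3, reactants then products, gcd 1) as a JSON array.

R: 1·7 = 7 | 2·2+1·3 = 7
D: 1·1 = 1 | 2·0+1·1 = 1
gcd(1,2,1) = 1

Coefficients: [1, 2, 1]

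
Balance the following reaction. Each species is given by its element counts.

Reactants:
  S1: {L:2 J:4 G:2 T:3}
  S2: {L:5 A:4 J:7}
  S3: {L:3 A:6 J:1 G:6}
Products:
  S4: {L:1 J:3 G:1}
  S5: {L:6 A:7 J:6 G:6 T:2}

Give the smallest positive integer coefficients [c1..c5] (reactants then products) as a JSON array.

L: 4·2+3·5+5·3 = 38 | 2·1+6·6 = 38
A: 4·0+3·4+5·6 = 42 | 2·0+6·7 = 42
J: 4·4+3·7+5·1 = 42 | 2·3+6·6 = 42
G: 4·2+3·0+5·6 = 38 | 2·1+6·6 = 38
T: 4·3+3·0+5·0 = 12 | 2·0+6·2 = 12
gcd(4,3,5,2,6) = 1

Coefficients: [4, 3, 5, 2, 6]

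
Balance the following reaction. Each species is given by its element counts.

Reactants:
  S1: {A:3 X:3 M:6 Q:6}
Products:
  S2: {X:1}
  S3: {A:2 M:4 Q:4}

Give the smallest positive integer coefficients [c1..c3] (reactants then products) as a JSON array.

Coefficients: [2, 6, 3]

A: 2·3 = 6 | 6·0+3·2 = 6
X: 2·3 = 6 | 6·1+3·0 = 6
M: 2·6 = 12 | 6·0+3·4 = 12
Q: 2·6 = 12 | 6·0+3·4 = 12
gcd(2,6,3) = 1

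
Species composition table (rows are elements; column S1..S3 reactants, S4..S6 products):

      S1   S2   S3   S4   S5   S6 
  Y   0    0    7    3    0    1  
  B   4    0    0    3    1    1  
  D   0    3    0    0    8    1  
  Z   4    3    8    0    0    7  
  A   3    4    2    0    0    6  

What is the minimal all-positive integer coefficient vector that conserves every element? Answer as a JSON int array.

Y: 2·0+4·0+1·7 = 7 | 1·3+1·0+4·1 = 7
B: 2·4+4·0+1·0 = 8 | 1·3+1·1+4·1 = 8
D: 2·0+4·3+1·0 = 12 | 1·0+1·8+4·1 = 12
Z: 2·4+4·3+1·8 = 28 | 1·0+1·0+4·7 = 28
A: 2·3+4·4+1·2 = 24 | 1·0+1·0+4·6 = 24
gcd(2,4,1,1,1,4) = 1

Coefficients: [2, 4, 1, 1, 1, 4]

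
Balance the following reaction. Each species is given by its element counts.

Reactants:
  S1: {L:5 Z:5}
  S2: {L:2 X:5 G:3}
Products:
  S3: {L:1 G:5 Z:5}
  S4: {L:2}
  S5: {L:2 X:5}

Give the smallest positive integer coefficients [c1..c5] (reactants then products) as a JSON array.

Coefficients: [3, 5, 3, 6, 5]

L: 3·5+5·2 = 25 | 3·1+6·2+5·2 = 25
X: 3·0+5·5 = 25 | 3·0+6·0+5·5 = 25
G: 3·0+5·3 = 15 | 3·5+6·0+5·0 = 15
Z: 3·5+5·0 = 15 | 3·5+6·0+5·0 = 15
gcd(3,5,3,6,5) = 1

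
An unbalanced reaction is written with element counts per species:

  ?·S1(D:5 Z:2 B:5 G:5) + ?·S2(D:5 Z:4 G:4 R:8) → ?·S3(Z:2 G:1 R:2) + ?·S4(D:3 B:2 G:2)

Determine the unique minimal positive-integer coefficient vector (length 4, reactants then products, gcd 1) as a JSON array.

Coefficients: [2, 1, 4, 5]

D: 2·5+1·5 = 15 | 4·0+5·3 = 15
Z: 2·2+1·4 = 8 | 4·2+5·0 = 8
B: 2·5+1·0 = 10 | 4·0+5·2 = 10
G: 2·5+1·4 = 14 | 4·1+5·2 = 14
R: 2·0+1·8 = 8 | 4·2+5·0 = 8
gcd(2,1,4,5) = 1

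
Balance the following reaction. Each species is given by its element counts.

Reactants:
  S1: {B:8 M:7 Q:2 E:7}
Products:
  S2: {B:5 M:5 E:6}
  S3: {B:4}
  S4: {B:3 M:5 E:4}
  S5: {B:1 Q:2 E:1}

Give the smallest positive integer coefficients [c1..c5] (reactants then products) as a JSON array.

B: 5·8 = 40 | 1·5+3·4+6·3+5·1 = 40
M: 5·7 = 35 | 1·5+3·0+6·5+5·0 = 35
Q: 5·2 = 10 | 1·0+3·0+6·0+5·2 = 10
E: 5·7 = 35 | 1·6+3·0+6·4+5·1 = 35
gcd(5,1,3,6,5) = 1

Coefficients: [5, 1, 3, 6, 5]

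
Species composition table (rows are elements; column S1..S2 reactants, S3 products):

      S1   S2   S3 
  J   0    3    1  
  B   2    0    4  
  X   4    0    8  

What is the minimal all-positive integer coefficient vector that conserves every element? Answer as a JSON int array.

J: 6·0+1·3 = 3 | 3·1 = 3
B: 6·2+1·0 = 12 | 3·4 = 12
X: 6·4+1·0 = 24 | 3·8 = 24
gcd(6,1,3) = 1

Coefficients: [6, 1, 3]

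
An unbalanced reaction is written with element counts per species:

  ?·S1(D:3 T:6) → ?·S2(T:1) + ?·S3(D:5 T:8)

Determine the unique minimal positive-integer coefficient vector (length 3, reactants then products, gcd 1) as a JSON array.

D: 5·3 = 15 | 6·0+3·5 = 15
T: 5·6 = 30 | 6·1+3·8 = 30
gcd(5,6,3) = 1

Coefficients: [5, 6, 3]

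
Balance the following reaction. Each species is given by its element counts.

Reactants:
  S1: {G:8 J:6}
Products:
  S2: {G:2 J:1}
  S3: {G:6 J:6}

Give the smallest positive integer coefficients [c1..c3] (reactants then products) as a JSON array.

G: 3·8 = 24 | 6·2+2·6 = 24
J: 3·6 = 18 | 6·1+2·6 = 18
gcd(3,6,2) = 1

Coefficients: [3, 6, 2]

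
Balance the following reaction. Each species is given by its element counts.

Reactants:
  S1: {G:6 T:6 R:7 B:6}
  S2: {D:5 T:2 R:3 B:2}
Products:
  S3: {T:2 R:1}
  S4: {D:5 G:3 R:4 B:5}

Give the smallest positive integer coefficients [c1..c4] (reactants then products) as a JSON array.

Coefficients: [1, 2, 5, 2]

D: 1·0+2·5 = 10 | 5·0+2·5 = 10
G: 1·6+2·0 = 6 | 5·0+2·3 = 6
T: 1·6+2·2 = 10 | 5·2+2·0 = 10
R: 1·7+2·3 = 13 | 5·1+2·4 = 13
B: 1·6+2·2 = 10 | 5·0+2·5 = 10
gcd(1,2,5,2) = 1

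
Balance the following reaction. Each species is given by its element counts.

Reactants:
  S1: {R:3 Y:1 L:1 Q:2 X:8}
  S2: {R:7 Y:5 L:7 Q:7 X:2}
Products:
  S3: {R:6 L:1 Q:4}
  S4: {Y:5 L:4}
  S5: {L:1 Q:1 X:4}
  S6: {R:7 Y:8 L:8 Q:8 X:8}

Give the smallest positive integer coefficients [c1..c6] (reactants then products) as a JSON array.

Coefficients: [3, 4, 5, 3, 6, 1]

R: 3·3+4·7 = 37 | 5·6+3·0+6·0+1·7 = 37
Y: 3·1+4·5 = 23 | 5·0+3·5+6·0+1·8 = 23
L: 3·1+4·7 = 31 | 5·1+3·4+6·1+1·8 = 31
Q: 3·2+4·7 = 34 | 5·4+3·0+6·1+1·8 = 34
X: 3·8+4·2 = 32 | 5·0+3·0+6·4+1·8 = 32
gcd(3,4,5,3,6,1) = 1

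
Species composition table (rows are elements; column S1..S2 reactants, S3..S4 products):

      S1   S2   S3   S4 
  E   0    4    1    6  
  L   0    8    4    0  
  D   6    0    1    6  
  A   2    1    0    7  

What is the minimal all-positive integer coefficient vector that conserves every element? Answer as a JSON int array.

E: 2·0+3·4 = 12 | 6·1+1·6 = 12
L: 2·0+3·8 = 24 | 6·4+1·0 = 24
D: 2·6+3·0 = 12 | 6·1+1·6 = 12
A: 2·2+3·1 = 7 | 6·0+1·7 = 7
gcd(2,3,6,1) = 1

Coefficients: [2, 3, 6, 1]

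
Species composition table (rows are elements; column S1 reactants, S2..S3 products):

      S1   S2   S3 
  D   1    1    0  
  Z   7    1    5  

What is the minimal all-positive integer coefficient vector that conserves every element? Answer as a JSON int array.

D: 5·1 = 5 | 5·1+6·0 = 5
Z: 5·7 = 35 | 5·1+6·5 = 35
gcd(5,5,6) = 1

Coefficients: [5, 5, 6]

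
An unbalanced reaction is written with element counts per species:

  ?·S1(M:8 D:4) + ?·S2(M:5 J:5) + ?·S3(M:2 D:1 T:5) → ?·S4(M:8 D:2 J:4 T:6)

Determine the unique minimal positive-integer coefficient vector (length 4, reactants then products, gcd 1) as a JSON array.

Coefficients: [1, 4, 6, 5]

M: 1·8+4·5+6·2 = 40 | 5·8 = 40
D: 1·4+4·0+6·1 = 10 | 5·2 = 10
J: 1·0+4·5+6·0 = 20 | 5·4 = 20
T: 1·0+4·0+6·5 = 30 | 5·6 = 30
gcd(1,4,6,5) = 1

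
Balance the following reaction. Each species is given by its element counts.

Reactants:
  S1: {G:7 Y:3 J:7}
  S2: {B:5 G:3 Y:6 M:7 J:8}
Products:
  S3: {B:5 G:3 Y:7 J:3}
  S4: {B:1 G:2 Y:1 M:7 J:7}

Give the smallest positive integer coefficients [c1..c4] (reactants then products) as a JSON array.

B: 1·0+5·5 = 25 | 4·5+5·1 = 25
G: 1·7+5·3 = 22 | 4·3+5·2 = 22
Y: 1·3+5·6 = 33 | 4·7+5·1 = 33
M: 1·0+5·7 = 35 | 4·0+5·7 = 35
J: 1·7+5·8 = 47 | 4·3+5·7 = 47
gcd(1,5,4,5) = 1

Coefficients: [1, 5, 4, 5]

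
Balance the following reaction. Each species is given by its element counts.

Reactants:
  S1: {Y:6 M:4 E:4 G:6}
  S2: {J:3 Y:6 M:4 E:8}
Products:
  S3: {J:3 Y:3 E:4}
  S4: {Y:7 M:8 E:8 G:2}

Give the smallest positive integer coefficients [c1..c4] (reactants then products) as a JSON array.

Coefficients: [1, 5, 5, 3]

J: 1·0+5·3 = 15 | 5·3+3·0 = 15
Y: 1·6+5·6 = 36 | 5·3+3·7 = 36
M: 1·4+5·4 = 24 | 5·0+3·8 = 24
E: 1·4+5·8 = 44 | 5·4+3·8 = 44
G: 1·6+5·0 = 6 | 5·0+3·2 = 6
gcd(1,5,5,3) = 1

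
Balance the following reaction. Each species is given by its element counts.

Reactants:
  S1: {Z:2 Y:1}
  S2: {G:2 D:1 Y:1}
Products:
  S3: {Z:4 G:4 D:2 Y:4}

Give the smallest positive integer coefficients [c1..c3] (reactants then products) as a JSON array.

Z: 2·2+2·0 = 4 | 1·4 = 4
G: 2·0+2·2 = 4 | 1·4 = 4
D: 2·0+2·1 = 2 | 1·2 = 2
Y: 2·1+2·1 = 4 | 1·4 = 4
gcd(2,2,1) = 1

Coefficients: [2, 2, 1]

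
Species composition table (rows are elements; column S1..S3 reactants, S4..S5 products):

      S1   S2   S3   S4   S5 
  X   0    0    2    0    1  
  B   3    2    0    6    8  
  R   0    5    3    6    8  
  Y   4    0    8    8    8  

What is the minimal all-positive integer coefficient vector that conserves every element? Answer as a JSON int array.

Coefficients: [6, 5, 1, 2, 2]

X: 6·0+5·0+1·2 = 2 | 2·0+2·1 = 2
B: 6·3+5·2+1·0 = 28 | 2·6+2·8 = 28
R: 6·0+5·5+1·3 = 28 | 2·6+2·8 = 28
Y: 6·4+5·0+1·8 = 32 | 2·8+2·8 = 32
gcd(6,5,1,2,2) = 1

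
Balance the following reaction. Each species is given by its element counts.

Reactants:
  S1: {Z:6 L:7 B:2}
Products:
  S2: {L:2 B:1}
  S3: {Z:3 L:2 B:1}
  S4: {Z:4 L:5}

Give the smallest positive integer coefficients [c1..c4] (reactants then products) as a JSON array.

Z: 5·6 = 30 | 4·0+6·3+3·4 = 30
L: 5·7 = 35 | 4·2+6·2+3·5 = 35
B: 5·2 = 10 | 4·1+6·1+3·0 = 10
gcd(5,4,6,3) = 1

Coefficients: [5, 4, 6, 3]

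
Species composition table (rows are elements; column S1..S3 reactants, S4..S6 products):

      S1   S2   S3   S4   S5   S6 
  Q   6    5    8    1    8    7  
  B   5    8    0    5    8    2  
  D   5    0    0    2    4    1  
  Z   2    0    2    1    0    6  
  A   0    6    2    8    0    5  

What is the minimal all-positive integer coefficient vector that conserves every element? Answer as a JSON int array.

Coefficients: [6, 4, 1, 2, 6, 2]

Q: 6·6+4·5+1·8 = 64 | 2·1+6·8+2·7 = 64
B: 6·5+4·8+1·0 = 62 | 2·5+6·8+2·2 = 62
D: 6·5+4·0+1·0 = 30 | 2·2+6·4+2·1 = 30
Z: 6·2+4·0+1·2 = 14 | 2·1+6·0+2·6 = 14
A: 6·0+4·6+1·2 = 26 | 2·8+6·0+2·5 = 26
gcd(6,4,1,2,6,2) = 1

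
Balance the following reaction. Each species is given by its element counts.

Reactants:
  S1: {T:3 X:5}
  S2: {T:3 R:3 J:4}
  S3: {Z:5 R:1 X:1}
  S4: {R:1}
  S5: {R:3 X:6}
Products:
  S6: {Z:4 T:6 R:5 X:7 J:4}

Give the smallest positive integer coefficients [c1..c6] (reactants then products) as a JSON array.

Z: 5·0+5·0+4·5+3·0+1·0 = 20 | 5·4 = 20
T: 5·3+5·3+4·0+3·0+1·0 = 30 | 5·6 = 30
R: 5·0+5·3+4·1+3·1+1·3 = 25 | 5·5 = 25
X: 5·5+5·0+4·1+3·0+1·6 = 35 | 5·7 = 35
J: 5·0+5·4+4·0+3·0+1·0 = 20 | 5·4 = 20
gcd(5,5,4,3,1,5) = 1

Coefficients: [5, 5, 4, 3, 1, 5]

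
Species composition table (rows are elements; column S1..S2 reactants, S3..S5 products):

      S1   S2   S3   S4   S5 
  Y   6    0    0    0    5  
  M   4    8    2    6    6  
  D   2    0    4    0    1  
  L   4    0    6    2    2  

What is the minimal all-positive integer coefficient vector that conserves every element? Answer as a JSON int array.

Y: 5·6+3·0 = 30 | 1·0+1·0+6·5 = 30
M: 5·4+3·8 = 44 | 1·2+1·6+6·6 = 44
D: 5·2+3·0 = 10 | 1·4+1·0+6·1 = 10
L: 5·4+3·0 = 20 | 1·6+1·2+6·2 = 20
gcd(5,3,1,1,6) = 1

Coefficients: [5, 3, 1, 1, 6]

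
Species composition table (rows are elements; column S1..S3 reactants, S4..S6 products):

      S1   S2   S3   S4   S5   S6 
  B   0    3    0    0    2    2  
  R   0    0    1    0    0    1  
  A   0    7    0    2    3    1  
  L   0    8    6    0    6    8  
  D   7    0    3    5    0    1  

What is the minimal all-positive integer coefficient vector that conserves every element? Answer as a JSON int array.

B: 4·0+4·3+1·0 = 12 | 6·0+5·2+1·2 = 12
R: 4·0+4·0+1·1 = 1 | 6·0+5·0+1·1 = 1
A: 4·0+4·7+1·0 = 28 | 6·2+5·3+1·1 = 28
L: 4·0+4·8+1·6 = 38 | 6·0+5·6+1·8 = 38
D: 4·7+4·0+1·3 = 31 | 6·5+5·0+1·1 = 31
gcd(4,4,1,6,5,1) = 1

Coefficients: [4, 4, 1, 6, 5, 1]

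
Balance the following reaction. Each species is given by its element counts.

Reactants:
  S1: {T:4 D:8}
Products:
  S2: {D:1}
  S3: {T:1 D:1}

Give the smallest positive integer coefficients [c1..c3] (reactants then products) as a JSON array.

Coefficients: [1, 4, 4]

T: 1·4 = 4 | 4·0+4·1 = 4
D: 1·8 = 8 | 4·1+4·1 = 8
gcd(1,4,4) = 1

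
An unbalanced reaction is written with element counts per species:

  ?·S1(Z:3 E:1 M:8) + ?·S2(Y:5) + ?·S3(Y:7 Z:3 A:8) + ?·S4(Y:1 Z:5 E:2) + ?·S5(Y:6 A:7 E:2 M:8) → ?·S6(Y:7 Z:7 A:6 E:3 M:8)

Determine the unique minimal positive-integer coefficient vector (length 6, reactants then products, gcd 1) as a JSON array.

Coefficients: [3, 1, 2, 4, 2, 5]

Y: 3·0+1·5+2·7+4·1+2·6 = 35 | 5·7 = 35
Z: 3·3+1·0+2·3+4·5+2·0 = 35 | 5·7 = 35
A: 3·0+1·0+2·8+4·0+2·7 = 30 | 5·6 = 30
E: 3·1+1·0+2·0+4·2+2·2 = 15 | 5·3 = 15
M: 3·8+1·0+2·0+4·0+2·8 = 40 | 5·8 = 40
gcd(3,1,2,4,2,5) = 1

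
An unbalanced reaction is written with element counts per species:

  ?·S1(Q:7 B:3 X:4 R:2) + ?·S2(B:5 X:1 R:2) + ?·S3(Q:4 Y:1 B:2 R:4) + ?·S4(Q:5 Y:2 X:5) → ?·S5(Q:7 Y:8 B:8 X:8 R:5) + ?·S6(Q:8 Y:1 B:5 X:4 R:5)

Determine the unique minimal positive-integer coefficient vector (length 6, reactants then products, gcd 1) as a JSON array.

Coefficients: [1, 4, 5, 4, 1, 5]

Q: 1·7+4·0+5·4+4·5 = 47 | 1·7+5·8 = 47
Y: 1·0+4·0+5·1+4·2 = 13 | 1·8+5·1 = 13
B: 1·3+4·5+5·2+4·0 = 33 | 1·8+5·5 = 33
X: 1·4+4·1+5·0+4·5 = 28 | 1·8+5·4 = 28
R: 1·2+4·2+5·4+4·0 = 30 | 1·5+5·5 = 30
gcd(1,4,5,4,1,5) = 1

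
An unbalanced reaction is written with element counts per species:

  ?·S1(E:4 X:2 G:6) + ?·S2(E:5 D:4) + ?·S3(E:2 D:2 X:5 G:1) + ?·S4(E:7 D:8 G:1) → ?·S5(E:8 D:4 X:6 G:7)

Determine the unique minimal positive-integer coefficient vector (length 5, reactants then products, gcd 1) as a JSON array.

Coefficients: [5, 1, 4, 1, 5]

E: 5·4+1·5+4·2+1·7 = 40 | 5·8 = 40
D: 5·0+1·4+4·2+1·8 = 20 | 5·4 = 20
X: 5·2+1·0+4·5+1·0 = 30 | 5·6 = 30
G: 5·6+1·0+4·1+1·1 = 35 | 5·7 = 35
gcd(5,1,4,1,5) = 1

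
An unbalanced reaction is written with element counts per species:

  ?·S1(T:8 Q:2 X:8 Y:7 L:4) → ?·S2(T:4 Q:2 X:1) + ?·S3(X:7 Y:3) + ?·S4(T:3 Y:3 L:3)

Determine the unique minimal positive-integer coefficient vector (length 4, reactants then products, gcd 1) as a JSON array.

Coefficients: [3, 3, 3, 4]

T: 3·8 = 24 | 3·4+3·0+4·3 = 24
Q: 3·2 = 6 | 3·2+3·0+4·0 = 6
X: 3·8 = 24 | 3·1+3·7+4·0 = 24
Y: 3·7 = 21 | 3·0+3·3+4·3 = 21
L: 3·4 = 12 | 3·0+3·0+4·3 = 12
gcd(3,3,3,4) = 1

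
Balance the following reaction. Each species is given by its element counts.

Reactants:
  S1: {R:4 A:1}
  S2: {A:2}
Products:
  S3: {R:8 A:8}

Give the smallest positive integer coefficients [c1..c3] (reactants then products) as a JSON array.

R: 2·4+3·0 = 8 | 1·8 = 8
A: 2·1+3·2 = 8 | 1·8 = 8
gcd(2,3,1) = 1

Coefficients: [2, 3, 1]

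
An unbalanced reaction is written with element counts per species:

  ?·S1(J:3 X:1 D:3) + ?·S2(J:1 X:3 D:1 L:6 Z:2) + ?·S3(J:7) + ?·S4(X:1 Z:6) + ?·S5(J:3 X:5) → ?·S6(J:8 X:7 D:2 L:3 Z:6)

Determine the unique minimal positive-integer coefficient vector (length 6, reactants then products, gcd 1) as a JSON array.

J: 3·3+3·1+3·7+5·0+5·3 = 48 | 6·8 = 48
X: 3·1+3·3+3·0+5·1+5·5 = 42 | 6·7 = 42
D: 3·3+3·1+3·0+5·0+5·0 = 12 | 6·2 = 12
L: 3·0+3·6+3·0+5·0+5·0 = 18 | 6·3 = 18
Z: 3·0+3·2+3·0+5·6+5·0 = 36 | 6·6 = 36
gcd(3,3,3,5,5,6) = 1

Coefficients: [3, 3, 3, 5, 5, 6]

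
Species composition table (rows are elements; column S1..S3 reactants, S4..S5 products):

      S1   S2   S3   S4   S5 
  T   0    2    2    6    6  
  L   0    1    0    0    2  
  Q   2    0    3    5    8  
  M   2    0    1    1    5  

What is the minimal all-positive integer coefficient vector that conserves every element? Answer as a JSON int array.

Coefficients: [3, 4, 5, 1, 2]

T: 3·0+4·2+5·2 = 18 | 1·6+2·6 = 18
L: 3·0+4·1+5·0 = 4 | 1·0+2·2 = 4
Q: 3·2+4·0+5·3 = 21 | 1·5+2·8 = 21
M: 3·2+4·0+5·1 = 11 | 1·1+2·5 = 11
gcd(3,4,5,1,2) = 1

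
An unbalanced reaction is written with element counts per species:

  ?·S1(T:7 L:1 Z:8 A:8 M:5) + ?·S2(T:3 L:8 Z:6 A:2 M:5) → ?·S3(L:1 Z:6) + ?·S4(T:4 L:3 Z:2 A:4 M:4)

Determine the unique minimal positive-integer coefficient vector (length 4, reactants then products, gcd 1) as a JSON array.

T: 2·7+2·3 = 20 | 3·0+5·4 = 20
L: 2·1+2·8 = 18 | 3·1+5·3 = 18
Z: 2·8+2·6 = 28 | 3·6+5·2 = 28
A: 2·8+2·2 = 20 | 3·0+5·4 = 20
M: 2·5+2·5 = 20 | 3·0+5·4 = 20
gcd(2,2,3,5) = 1

Coefficients: [2, 2, 3, 5]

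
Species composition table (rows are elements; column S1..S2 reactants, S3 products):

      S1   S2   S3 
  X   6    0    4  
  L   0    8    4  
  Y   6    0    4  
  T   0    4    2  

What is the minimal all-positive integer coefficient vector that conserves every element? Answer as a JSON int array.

Coefficients: [4, 3, 6]

X: 4·6+3·0 = 24 | 6·4 = 24
L: 4·0+3·8 = 24 | 6·4 = 24
Y: 4·6+3·0 = 24 | 6·4 = 24
T: 4·0+3·4 = 12 | 6·2 = 12
gcd(4,3,6) = 1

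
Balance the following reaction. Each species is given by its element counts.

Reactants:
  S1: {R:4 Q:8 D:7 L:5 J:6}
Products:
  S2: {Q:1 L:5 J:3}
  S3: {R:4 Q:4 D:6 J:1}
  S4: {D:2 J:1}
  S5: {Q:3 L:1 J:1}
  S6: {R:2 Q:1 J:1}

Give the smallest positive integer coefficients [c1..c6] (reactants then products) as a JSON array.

R: 4·4 = 16 | 3·0+3·4+5·0+5·0+2·2 = 16
Q: 4·8 = 32 | 3·1+3·4+5·0+5·3+2·1 = 32
D: 4·7 = 28 | 3·0+3·6+5·2+5·0+2·0 = 28
L: 4·5 = 20 | 3·5+3·0+5·0+5·1+2·0 = 20
J: 4·6 = 24 | 3·3+3·1+5·1+5·1+2·1 = 24
gcd(4,3,3,5,5,2) = 1

Coefficients: [4, 3, 3, 5, 5, 2]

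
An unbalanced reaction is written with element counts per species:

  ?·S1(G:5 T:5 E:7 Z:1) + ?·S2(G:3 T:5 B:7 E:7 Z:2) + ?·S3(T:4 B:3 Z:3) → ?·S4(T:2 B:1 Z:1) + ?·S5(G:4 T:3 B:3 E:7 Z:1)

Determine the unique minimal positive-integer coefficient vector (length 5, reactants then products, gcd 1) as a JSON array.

Coefficients: [1, 1, 1, 4, 2]

G: 1·5+1·3+1·0 = 8 | 4·0+2·4 = 8
T: 1·5+1·5+1·4 = 14 | 4·2+2·3 = 14
B: 1·0+1·7+1·3 = 10 | 4·1+2·3 = 10
E: 1·7+1·7+1·0 = 14 | 4·0+2·7 = 14
Z: 1·1+1·2+1·3 = 6 | 4·1+2·1 = 6
gcd(1,1,1,4,2) = 1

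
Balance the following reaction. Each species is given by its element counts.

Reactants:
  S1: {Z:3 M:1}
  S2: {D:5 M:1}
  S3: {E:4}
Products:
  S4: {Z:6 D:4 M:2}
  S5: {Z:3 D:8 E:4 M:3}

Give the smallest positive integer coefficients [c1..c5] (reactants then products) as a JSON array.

Z: 4·3+4·0+2·0 = 12 | 1·6+2·3 = 12
D: 4·0+4·5+2·0 = 20 | 1·4+2·8 = 20
E: 4·0+4·0+2·4 = 8 | 1·0+2·4 = 8
M: 4·1+4·1+2·0 = 8 | 1·2+2·3 = 8
gcd(4,4,2,1,2) = 1

Coefficients: [4, 4, 2, 1, 2]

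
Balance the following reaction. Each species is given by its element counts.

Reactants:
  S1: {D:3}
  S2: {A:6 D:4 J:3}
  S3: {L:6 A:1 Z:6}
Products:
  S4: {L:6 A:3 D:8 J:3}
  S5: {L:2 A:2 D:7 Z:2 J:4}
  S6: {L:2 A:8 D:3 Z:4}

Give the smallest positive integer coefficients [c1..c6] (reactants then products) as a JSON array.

L: 6·0+5·0+3·6 = 18 | 1·6+3·2+3·2 = 18
A: 6·0+5·6+3·1 = 33 | 1·3+3·2+3·8 = 33
D: 6·3+5·4+3·0 = 38 | 1·8+3·7+3·3 = 38
Z: 6·0+5·0+3·6 = 18 | 1·0+3·2+3·4 = 18
J: 6·0+5·3+3·0 = 15 | 1·3+3·4+3·0 = 15
gcd(6,5,3,1,3,3) = 1

Coefficients: [6, 5, 3, 1, 3, 3]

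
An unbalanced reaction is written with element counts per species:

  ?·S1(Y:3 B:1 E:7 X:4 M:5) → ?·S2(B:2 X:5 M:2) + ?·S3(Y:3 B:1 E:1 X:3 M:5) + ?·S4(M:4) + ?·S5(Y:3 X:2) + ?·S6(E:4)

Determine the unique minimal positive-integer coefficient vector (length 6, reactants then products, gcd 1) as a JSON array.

Coefficients: [3, 1, 1, 2, 2, 5]

Y: 3·3 = 9 | 1·0+1·3+2·0+2·3+5·0 = 9
B: 3·1 = 3 | 1·2+1·1+2·0+2·0+5·0 = 3
E: 3·7 = 21 | 1·0+1·1+2·0+2·0+5·4 = 21
X: 3·4 = 12 | 1·5+1·3+2·0+2·2+5·0 = 12
M: 3·5 = 15 | 1·2+1·5+2·4+2·0+5·0 = 15
gcd(3,1,1,2,2,5) = 1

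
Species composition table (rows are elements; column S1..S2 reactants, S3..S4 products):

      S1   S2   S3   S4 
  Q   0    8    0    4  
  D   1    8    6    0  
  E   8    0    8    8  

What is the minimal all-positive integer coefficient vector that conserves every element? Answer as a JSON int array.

Coefficients: [4, 1, 2, 2]

Q: 4·0+1·8 = 8 | 2·0+2·4 = 8
D: 4·1+1·8 = 12 | 2·6+2·0 = 12
E: 4·8+1·0 = 32 | 2·8+2·8 = 32
gcd(4,1,2,2) = 1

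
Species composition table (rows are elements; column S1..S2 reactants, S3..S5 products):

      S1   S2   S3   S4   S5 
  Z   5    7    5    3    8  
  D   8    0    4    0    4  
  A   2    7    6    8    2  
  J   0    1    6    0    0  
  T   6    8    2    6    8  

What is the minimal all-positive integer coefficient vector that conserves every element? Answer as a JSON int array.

Coefficients: [3, 6, 1, 4, 5]

Z: 3·5+6·7 = 57 | 1·5+4·3+5·8 = 57
D: 3·8+6·0 = 24 | 1·4+4·0+5·4 = 24
A: 3·2+6·7 = 48 | 1·6+4·8+5·2 = 48
J: 3·0+6·1 = 6 | 1·6+4·0+5·0 = 6
T: 3·6+6·8 = 66 | 1·2+4·6+5·8 = 66
gcd(3,6,1,4,5) = 1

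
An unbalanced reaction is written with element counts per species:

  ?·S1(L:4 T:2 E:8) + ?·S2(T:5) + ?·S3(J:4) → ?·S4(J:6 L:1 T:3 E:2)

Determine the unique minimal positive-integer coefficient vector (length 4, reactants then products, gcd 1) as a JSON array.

J: 1·0+2·0+6·4 = 24 | 4·6 = 24
L: 1·4+2·0+6·0 = 4 | 4·1 = 4
T: 1·2+2·5+6·0 = 12 | 4·3 = 12
E: 1·8+2·0+6·0 = 8 | 4·2 = 8
gcd(1,2,6,4) = 1

Coefficients: [1, 2, 6, 4]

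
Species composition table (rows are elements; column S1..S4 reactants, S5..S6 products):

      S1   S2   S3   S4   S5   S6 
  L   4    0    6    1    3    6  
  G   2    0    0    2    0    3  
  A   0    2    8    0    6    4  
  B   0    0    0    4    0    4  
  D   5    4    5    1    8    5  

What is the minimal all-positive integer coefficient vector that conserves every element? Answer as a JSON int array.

Coefficients: [3, 4, 5, 6, 4, 6]

L: 3·4+4·0+5·6+6·1 = 48 | 4·3+6·6 = 48
G: 3·2+4·0+5·0+6·2 = 18 | 4·0+6·3 = 18
A: 3·0+4·2+5·8+6·0 = 48 | 4·6+6·4 = 48
B: 3·0+4·0+5·0+6·4 = 24 | 4·0+6·4 = 24
D: 3·5+4·4+5·5+6·1 = 62 | 4·8+6·5 = 62
gcd(3,4,5,6,4,6) = 1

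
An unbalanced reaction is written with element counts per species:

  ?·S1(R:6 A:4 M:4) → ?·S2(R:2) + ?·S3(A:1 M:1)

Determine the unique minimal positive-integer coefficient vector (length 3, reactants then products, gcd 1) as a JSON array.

R: 1·6 = 6 | 3·2+4·0 = 6
A: 1·4 = 4 | 3·0+4·1 = 4
M: 1·4 = 4 | 3·0+4·1 = 4
gcd(1,3,4) = 1

Coefficients: [1, 3, 4]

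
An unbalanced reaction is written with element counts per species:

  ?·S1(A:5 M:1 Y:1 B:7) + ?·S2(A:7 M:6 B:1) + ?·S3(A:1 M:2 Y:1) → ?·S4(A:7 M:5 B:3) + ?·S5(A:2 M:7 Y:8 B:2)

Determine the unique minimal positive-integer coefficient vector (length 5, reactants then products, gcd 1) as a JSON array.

Coefficients: [2, 3, 6, 5, 1]

A: 2·5+3·7+6·1 = 37 | 5·7+1·2 = 37
M: 2·1+3·6+6·2 = 32 | 5·5+1·7 = 32
Y: 2·1+3·0+6·1 = 8 | 5·0+1·8 = 8
B: 2·7+3·1+6·0 = 17 | 5·3+1·2 = 17
gcd(2,3,6,5,1) = 1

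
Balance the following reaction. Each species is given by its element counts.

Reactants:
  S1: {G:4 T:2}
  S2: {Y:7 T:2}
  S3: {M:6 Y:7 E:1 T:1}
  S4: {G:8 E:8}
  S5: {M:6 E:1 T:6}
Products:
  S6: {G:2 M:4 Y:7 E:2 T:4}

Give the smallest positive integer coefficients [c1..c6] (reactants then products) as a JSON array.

G: 1·4+4·0+2·0+1·8+2·0 = 12 | 6·2 = 12
M: 1·0+4·0+2·6+1·0+2·6 = 24 | 6·4 = 24
Y: 1·0+4·7+2·7+1·0+2·0 = 42 | 6·7 = 42
E: 1·0+4·0+2·1+1·8+2·1 = 12 | 6·2 = 12
T: 1·2+4·2+2·1+1·0+2·6 = 24 | 6·4 = 24
gcd(1,4,2,1,2,6) = 1

Coefficients: [1, 4, 2, 1, 2, 6]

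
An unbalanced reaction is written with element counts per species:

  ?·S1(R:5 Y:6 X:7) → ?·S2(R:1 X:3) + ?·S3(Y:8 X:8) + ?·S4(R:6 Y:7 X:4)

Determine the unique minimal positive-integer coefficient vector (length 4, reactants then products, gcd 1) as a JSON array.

R: 6·5 = 30 | 6·1+1·0+4·6 = 30
Y: 6·6 = 36 | 6·0+1·8+4·7 = 36
X: 6·7 = 42 | 6·3+1·8+4·4 = 42
gcd(6,6,1,4) = 1

Coefficients: [6, 6, 1, 4]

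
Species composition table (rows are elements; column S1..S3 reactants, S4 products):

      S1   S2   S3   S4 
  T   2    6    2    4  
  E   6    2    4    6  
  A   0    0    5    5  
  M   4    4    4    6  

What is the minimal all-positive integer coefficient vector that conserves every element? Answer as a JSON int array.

T: 1·2+1·6+4·2 = 16 | 4·4 = 16
E: 1·6+1·2+4·4 = 24 | 4·6 = 24
A: 1·0+1·0+4·5 = 20 | 4·5 = 20
M: 1·4+1·4+4·4 = 24 | 4·6 = 24
gcd(1,1,4,4) = 1

Coefficients: [1, 1, 4, 4]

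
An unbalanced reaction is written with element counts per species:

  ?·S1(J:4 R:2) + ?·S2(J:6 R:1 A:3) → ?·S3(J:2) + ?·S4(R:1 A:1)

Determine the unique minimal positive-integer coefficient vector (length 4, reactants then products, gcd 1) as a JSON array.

Coefficients: [1, 1, 5, 3]

J: 1·4+1·6 = 10 | 5·2+3·0 = 10
R: 1·2+1·1 = 3 | 5·0+3·1 = 3
A: 1·0+1·3 = 3 | 5·0+3·1 = 3
gcd(1,1,5,3) = 1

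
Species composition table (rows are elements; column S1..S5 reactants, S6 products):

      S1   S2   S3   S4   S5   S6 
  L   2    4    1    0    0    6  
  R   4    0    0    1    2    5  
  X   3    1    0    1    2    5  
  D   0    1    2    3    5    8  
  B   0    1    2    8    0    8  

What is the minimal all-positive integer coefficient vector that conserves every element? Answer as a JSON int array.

L: 4·2+4·4+6·1+3·0+3·0 = 30 | 5·6 = 30
R: 4·4+4·0+6·0+3·1+3·2 = 25 | 5·5 = 25
X: 4·3+4·1+6·0+3·1+3·2 = 25 | 5·5 = 25
D: 4·0+4·1+6·2+3·3+3·5 = 40 | 5·8 = 40
B: 4·0+4·1+6·2+3·8+3·0 = 40 | 5·8 = 40
gcd(4,4,6,3,3,5) = 1

Coefficients: [4, 4, 6, 3, 3, 5]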